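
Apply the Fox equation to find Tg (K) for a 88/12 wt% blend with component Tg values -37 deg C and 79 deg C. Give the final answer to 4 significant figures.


1/Tg = w1/Tg1 + w2/Tg2 (in Kelvin)
Tg1 = 236.15 K, Tg2 = 352.15 K
1/Tg = 0.88/236.15 + 0.12/352.15
Tg = 245.9 K


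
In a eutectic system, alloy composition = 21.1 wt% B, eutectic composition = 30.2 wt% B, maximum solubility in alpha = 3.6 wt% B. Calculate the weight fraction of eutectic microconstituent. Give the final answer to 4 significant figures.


f_primary = (C_e - C0) / (C_e - C_alpha_max)
f_primary = (30.2 - 21.1) / (30.2 - 3.6)
f_primary = 0.342105
f_eutectic = 1 - 0.342105 = 0.6579


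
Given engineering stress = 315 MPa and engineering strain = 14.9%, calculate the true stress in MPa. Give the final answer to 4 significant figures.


sigma_true = sigma_eng * (1 + epsilon_eng)
sigma_true = 315 * (1 + 0.149)
sigma_true = 361.9 MPa


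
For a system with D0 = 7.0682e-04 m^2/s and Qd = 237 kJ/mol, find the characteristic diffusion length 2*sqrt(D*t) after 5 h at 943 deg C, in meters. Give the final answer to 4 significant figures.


Step 1: D = D0 * exp(-Qd/(R*T))
T = 1216.15 K
D = 7.0682e-04 * exp(-237e3 / (8.314 * 1216.15)) = 4.67301e-14 m^2/s
Step 2: L = 2*sqrt(D*t)
t = 5 h = 18000 s
L = 2*sqrt(4.67301e-14 * 18000) = 5.8e-05 m


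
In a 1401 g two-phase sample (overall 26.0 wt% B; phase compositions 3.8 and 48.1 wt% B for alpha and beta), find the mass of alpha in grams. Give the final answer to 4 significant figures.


f_alpha = (C_beta - C0) / (C_beta - C_alpha)
f_alpha = (48.1 - 26.0) / (48.1 - 3.8) = 0.498871
m_alpha = f_alpha * m_total = 0.498871 * 1401 = 698.9 g


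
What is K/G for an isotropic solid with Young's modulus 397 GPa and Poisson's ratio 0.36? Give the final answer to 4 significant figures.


G = E / (2*(1+nu))
G = 397 / (2*(1+0.36)) = 145.956 GPa
K = E / (3*(1-2*nu))
K = 397 / (3*(1-2*0.36)) = 472.619 GPa
K/G = 472.619 / 145.956 = 3.238


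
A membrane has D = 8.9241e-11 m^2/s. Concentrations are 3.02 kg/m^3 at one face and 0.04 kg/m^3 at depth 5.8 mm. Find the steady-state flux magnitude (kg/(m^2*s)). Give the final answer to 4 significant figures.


J = -D * (dC/dx) = D * (C1 - C2) / dx
J = 8.9241e-11 * (3.02 - 0.04) / 5.8e-03
J = 4.585e-08 kg/(m^2*s)


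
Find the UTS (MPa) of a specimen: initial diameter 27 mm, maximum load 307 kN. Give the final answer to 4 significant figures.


A0 = pi*(d/2)^2 = pi*(27/2)^2 = 572.555 mm^2
UTS = F_max / A0 = 307*1000 / 572.555
UTS = 536.2 MPa


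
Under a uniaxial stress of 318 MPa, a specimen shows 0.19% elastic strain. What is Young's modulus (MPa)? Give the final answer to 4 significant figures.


E = sigma / epsilon
epsilon = 0.19% = 1.9e-03
E = 318 / 1.9e-03
E = 167400 MPa


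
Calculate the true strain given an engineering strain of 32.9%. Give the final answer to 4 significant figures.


epsilon_true = ln(1 + epsilon_eng)
epsilon_true = ln(1 + 0.329)
epsilon_true = 0.2844


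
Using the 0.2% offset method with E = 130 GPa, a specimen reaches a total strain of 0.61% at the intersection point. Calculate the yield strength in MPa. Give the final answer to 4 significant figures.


Offset strain = 0.002
Elastic strain at yield = total_strain - offset = 6.1e-03 - 0.002 = 4.1e-03
sigma_y = E * elastic_strain = 130000 * 4.1e-03
sigma_y = 533 MPa


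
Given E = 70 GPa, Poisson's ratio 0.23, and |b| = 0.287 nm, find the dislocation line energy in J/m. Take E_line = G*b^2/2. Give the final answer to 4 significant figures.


Step 1: G = E / (2*(1+nu))
G = 70 / (2*(1+0.23)) = 28.4553 GPa = 2.84553e+10 Pa
Step 2: E_line = G*b^2/2
b = 0.287 nm = 2.87e-10 m
E_line = 0.5 * 2.84553e+10 * (2.87e-10)^2 = 1.172e-09 J/m


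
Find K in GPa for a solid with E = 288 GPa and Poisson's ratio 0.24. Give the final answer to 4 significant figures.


K = E / (3*(1-2*nu))
K = 288 / (3*(1-2*0.24))
K = 184.6 GPa


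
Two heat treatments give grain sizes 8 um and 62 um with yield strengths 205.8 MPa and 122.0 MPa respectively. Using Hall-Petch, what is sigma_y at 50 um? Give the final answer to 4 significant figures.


sigma_y = sigma0 + k / sqrt(d)
1/sqrt(d1) = 1/sqrt(8e-06) = 353.553;  1/sqrt(d2) = 127
k = (sigma1 - sigma2) / (1/sqrt(d1) - 1/sqrt(d2)) = (205.8 - 122.0) / (353.553 - 127) = 0.369891 MPa*m^0.5
sigma0 = sigma1 - k/sqrt(d1) = 205.8 - 0.369891*353.553 = 75.0238 MPa
sigma_y(d3) = 75.0238 + 0.369891 / sqrt(5e-05) = 127.3 MPa


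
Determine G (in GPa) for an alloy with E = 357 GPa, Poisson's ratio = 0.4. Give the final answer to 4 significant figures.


G = E / (2*(1+nu))
G = 357 / (2*(1+0.4))
G = 127.5 GPa


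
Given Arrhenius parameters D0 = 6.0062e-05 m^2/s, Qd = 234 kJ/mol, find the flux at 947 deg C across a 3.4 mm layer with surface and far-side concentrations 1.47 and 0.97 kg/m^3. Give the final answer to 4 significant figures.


Step 1: D = D0 * exp(-Qd/(R*T))
T = 947 + 273.15 = 1220.15 K
D = 6.0062e-05 * exp(-234e3 / (8.314 * 1220.15)) = 5.76361e-15 m^2/s
Step 2: J = D * (C1 - C2) / dx
J = 5.76361e-15 * (1.47 - 0.97) / 3.4e-03
J = 8.476e-13 kg/(m^2*s)


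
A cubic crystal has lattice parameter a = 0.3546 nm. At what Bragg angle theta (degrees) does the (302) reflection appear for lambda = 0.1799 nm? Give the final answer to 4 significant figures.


d = a / sqrt(h^2+k^2+l^2)
d = 0.3546 / sqrt(13) = 0.0983483 nm
lambda = 2*d*sin(theta)  =>  sin(theta) = lambda / (2*d)
sin(theta) = 0.1799 / (2 * 0.0983483) = 0.914606
theta = 66.15 deg


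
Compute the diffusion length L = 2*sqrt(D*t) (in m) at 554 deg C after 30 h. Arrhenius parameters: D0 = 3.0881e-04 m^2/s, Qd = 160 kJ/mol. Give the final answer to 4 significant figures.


Step 1: D = D0 * exp(-Qd/(R*T))
T = 827.15 K
D = 3.0881e-04 * exp(-160e3 / (8.314 * 827.15)) = 2.42831e-14 m^2/s
Step 2: L = 2*sqrt(D*t)
t = 30 h = 108000 s
L = 2*sqrt(2.42831e-14 * 108000) = 1.024e-04 m


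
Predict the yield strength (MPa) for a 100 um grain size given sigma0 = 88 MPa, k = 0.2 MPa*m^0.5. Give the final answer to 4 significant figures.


sigma_y = sigma0 + k / sqrt(d)
d = 100 um = 1e-04 m
sigma_y = 88 + 0.2 / sqrt(1e-04)
sigma_y = 108 MPa


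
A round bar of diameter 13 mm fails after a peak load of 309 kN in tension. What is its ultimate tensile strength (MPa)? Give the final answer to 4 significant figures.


A0 = pi*(d/2)^2 = pi*(13/2)^2 = 132.732 mm^2
UTS = F_max / A0 = 309*1000 / 132.732
UTS = 2328 MPa


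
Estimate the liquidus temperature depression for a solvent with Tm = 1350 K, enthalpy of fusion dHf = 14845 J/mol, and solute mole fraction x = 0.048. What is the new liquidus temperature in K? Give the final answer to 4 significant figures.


dT = R*Tm^2*x / dHf
dT = 8.314 * 1350^2 * 0.048 / 14845
dT = 48.9935 K
T_new = 1350 - 48.9935 = 1301 K


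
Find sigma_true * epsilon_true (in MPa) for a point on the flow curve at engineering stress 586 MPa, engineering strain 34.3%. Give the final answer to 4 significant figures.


sigma_true = sigma_eng * (1 + epsilon_eng)
sigma_true = 586 * (1 + 0.343) = 786.998 MPa
epsilon_true = ln(1 + epsilon_eng)
epsilon_true = ln(1 + 0.343) = 0.294906
sigma_true * epsilon_true = 786.998 * 0.294906 = 232.1 MPa


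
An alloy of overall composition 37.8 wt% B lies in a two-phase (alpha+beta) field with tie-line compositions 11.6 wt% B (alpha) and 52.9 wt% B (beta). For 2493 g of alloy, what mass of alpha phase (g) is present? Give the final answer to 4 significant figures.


f_alpha = (C_beta - C0) / (C_beta - C_alpha)
f_alpha = (52.9 - 37.8) / (52.9 - 11.6) = 0.365617
m_alpha = f_alpha * m_total = 0.365617 * 2493 = 911.5 g


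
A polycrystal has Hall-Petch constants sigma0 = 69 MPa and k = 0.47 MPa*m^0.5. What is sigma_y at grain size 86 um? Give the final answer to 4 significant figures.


sigma_y = sigma0 + k / sqrt(d)
d = 86 um = 8.6e-05 m
sigma_y = 69 + 0.47 / sqrt(8.6e-05)
sigma_y = 119.7 MPa


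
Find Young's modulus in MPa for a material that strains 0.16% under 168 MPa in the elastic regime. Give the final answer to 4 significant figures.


E = sigma / epsilon
epsilon = 0.16% = 1.6e-03
E = 168 / 1.6e-03
E = 105000 MPa


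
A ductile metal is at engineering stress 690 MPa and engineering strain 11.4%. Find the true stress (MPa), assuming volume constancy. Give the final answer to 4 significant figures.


sigma_true = sigma_eng * (1 + epsilon_eng)
sigma_true = 690 * (1 + 0.114)
sigma_true = 768.7 MPa


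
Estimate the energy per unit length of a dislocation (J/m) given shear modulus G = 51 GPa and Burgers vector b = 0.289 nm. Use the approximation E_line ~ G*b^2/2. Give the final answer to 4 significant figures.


E = G*b^2/2
b = 0.289 nm = 2.89e-10 m
G = 51 GPa = 5.1e+10 Pa
E = 0.5 * 5.1e+10 * (2.89e-10)^2
E = 2.13e-09 J/m


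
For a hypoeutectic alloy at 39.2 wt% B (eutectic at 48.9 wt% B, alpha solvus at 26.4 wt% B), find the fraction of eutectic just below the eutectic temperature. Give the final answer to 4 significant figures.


f_primary = (C_e - C0) / (C_e - C_alpha_max)
f_primary = (48.9 - 39.2) / (48.9 - 26.4)
f_primary = 0.431111
f_eutectic = 1 - 0.431111 = 0.5689


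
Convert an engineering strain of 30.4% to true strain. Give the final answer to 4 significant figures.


epsilon_true = ln(1 + epsilon_eng)
epsilon_true = ln(1 + 0.304)
epsilon_true = 0.2654


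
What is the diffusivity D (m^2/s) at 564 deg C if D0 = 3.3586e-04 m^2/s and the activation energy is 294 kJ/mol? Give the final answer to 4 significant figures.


D = D0 * exp(-Qd / (R*T))
T = 837.15 K
D = 3.3586e-04 * exp(-294e3 / (8.314 * 837.15))
D = 1.518e-22 m^2/s


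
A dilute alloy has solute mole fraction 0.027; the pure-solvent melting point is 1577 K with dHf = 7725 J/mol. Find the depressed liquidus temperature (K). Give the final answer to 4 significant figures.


dT = R*Tm^2*x / dHf
dT = 8.314 * 1577^2 * 0.027 / 7725
dT = 72.2668 K
T_new = 1577 - 72.2668 = 1505 K


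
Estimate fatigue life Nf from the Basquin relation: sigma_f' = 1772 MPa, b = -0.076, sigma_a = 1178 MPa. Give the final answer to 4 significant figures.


sigma_a = sigma_f' * (2*Nf)^b
2*Nf = (sigma_a / sigma_f')^(1/b)
2*Nf = (1178 / 1772)^(1/-0.076)
2*Nf = 215.346
Nf = 107.7 cycles


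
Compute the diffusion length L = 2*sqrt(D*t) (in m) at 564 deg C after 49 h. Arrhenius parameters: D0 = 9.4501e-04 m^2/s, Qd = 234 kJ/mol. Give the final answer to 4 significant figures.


Step 1: D = D0 * exp(-Qd/(R*T))
T = 837.15 K
D = 9.4501e-04 * exp(-234e3 / (8.314 * 837.15)) = 2.36752e-18 m^2/s
Step 2: L = 2*sqrt(D*t)
t = 49 h = 176400 s
L = 2*sqrt(2.36752e-18 * 176400) = 1.292e-06 m


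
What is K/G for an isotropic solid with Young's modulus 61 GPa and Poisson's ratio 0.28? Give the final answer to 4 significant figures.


G = E / (2*(1+nu))
G = 61 / (2*(1+0.28)) = 23.8281 GPa
K = E / (3*(1-2*nu))
K = 61 / (3*(1-2*0.28)) = 46.2121 GPa
K/G = 46.2121 / 23.8281 = 1.939


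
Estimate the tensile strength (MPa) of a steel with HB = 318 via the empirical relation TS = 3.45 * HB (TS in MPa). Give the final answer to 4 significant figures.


TS (MPa) = 3.45 * HB
TS = 3.45 * 318
TS = 1097 MPa


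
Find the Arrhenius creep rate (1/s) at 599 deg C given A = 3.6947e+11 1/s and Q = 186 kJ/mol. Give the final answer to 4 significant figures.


rate = A * exp(-Q / (R*T))
T = 599 + 273.15 = 872.15 K
rate = 3.6947e+11 * exp(-186e3 / (8.314 * 872.15))
rate = 2.675 1/s


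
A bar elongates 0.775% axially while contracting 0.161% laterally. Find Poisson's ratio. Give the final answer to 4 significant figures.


nu = -epsilon_lat / epsilon_axial
Lateral strain is contraction (negative), so using magnitudes:
nu = 0.161 / 0.775
nu = 0.2077


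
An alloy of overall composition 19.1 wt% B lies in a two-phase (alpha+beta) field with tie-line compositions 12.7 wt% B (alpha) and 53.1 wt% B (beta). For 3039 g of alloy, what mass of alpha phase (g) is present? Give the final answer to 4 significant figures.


f_alpha = (C_beta - C0) / (C_beta - C_alpha)
f_alpha = (53.1 - 19.1) / (53.1 - 12.7) = 0.841584
m_alpha = f_alpha * m_total = 0.841584 * 3039 = 2558 g


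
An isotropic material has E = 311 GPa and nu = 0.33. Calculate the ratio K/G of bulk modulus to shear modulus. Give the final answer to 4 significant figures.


G = E / (2*(1+nu))
G = 311 / (2*(1+0.33)) = 116.917 GPa
K = E / (3*(1-2*nu))
K = 311 / (3*(1-2*0.33)) = 304.902 GPa
K/G = 304.902 / 116.917 = 2.608


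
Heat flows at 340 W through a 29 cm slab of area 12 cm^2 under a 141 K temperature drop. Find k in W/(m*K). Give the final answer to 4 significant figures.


k = Q*L / (A*dT)
L = 0.29 m, A = 1.2e-03 m^2
k = 340 * 0.29 / (1.2e-03 * 141)
k = 582.7 W/(m*K)


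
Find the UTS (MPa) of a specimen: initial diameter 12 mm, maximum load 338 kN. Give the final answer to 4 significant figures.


A0 = pi*(d/2)^2 = pi*(12/2)^2 = 113.097 mm^2
UTS = F_max / A0 = 338*1000 / 113.097
UTS = 2989 MPa


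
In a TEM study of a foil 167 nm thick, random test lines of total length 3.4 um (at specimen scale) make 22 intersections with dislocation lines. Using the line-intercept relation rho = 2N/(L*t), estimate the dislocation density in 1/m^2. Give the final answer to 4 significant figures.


rho = 2N / (L * t)
L = 3.4 um = 3.4e-06 m, t = 167 nm = 1.67e-07 m
rho = 2 * 22 / (3.4e-06 * 1.67e-07)
rho = 7.749e+13 1/m^2


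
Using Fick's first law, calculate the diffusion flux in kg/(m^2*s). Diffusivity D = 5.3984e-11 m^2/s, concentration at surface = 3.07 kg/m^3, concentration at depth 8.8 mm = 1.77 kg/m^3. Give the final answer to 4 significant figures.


J = -D * (dC/dx) = D * (C1 - C2) / dx
J = 5.3984e-11 * (3.07 - 1.77) / 8.8e-03
J = 7.975e-09 kg/(m^2*s)


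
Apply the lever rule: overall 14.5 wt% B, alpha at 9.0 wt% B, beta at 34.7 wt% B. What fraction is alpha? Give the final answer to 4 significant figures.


f_alpha = (C_beta - C0) / (C_beta - C_alpha)
f_alpha = (34.7 - 14.5) / (34.7 - 9.0)
f_alpha = 0.786


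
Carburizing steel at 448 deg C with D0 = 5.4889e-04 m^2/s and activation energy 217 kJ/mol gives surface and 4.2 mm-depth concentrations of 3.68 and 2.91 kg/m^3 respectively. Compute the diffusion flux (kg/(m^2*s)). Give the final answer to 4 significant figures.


Step 1: D = D0 * exp(-Qd/(R*T))
T = 448 + 273.15 = 721.15 K
D = 5.4889e-04 * exp(-217e3 / (8.314 * 721.15)) = 1.04974e-19 m^2/s
Step 2: J = D * (C1 - C2) / dx
J = 1.04974e-19 * (3.68 - 2.91) / 4.2e-03
J = 1.925e-17 kg/(m^2*s)


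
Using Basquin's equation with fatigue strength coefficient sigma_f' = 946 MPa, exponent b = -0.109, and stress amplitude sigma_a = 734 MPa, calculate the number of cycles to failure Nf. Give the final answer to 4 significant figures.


sigma_a = sigma_f' * (2*Nf)^b
2*Nf = (sigma_a / sigma_f')^(1/b)
2*Nf = (734 / 946)^(1/-0.109)
2*Nf = 10.2557
Nf = 5.128 cycles


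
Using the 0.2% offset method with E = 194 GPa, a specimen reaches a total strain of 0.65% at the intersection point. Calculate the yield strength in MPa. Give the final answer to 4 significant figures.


Offset strain = 0.002
Elastic strain at yield = total_strain - offset = 6.5e-03 - 0.002 = 4.5e-03
sigma_y = E * elastic_strain = 194000 * 4.5e-03
sigma_y = 873 MPa


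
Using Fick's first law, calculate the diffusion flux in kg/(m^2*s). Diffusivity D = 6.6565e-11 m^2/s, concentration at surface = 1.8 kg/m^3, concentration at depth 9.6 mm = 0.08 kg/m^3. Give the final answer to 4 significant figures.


J = -D * (dC/dx) = D * (C1 - C2) / dx
J = 6.6565e-11 * (1.8 - 0.08) / 9.6e-03
J = 1.193e-08 kg/(m^2*s)


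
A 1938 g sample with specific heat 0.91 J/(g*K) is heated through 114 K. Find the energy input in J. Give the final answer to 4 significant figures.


Q = m * cp * dT
Q = 1938 * 0.91 * 114
Q = 201000 J


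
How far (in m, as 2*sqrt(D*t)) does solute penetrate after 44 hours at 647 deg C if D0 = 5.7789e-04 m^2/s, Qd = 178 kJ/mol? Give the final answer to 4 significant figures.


Step 1: D = D0 * exp(-Qd/(R*T))
T = 920.15 K
D = 5.7789e-04 * exp(-178e3 / (8.314 * 920.15)) = 4.53796e-14 m^2/s
Step 2: L = 2*sqrt(D*t)
t = 44 h = 158400 s
L = 2*sqrt(4.53796e-14 * 158400) = 1.696e-04 m


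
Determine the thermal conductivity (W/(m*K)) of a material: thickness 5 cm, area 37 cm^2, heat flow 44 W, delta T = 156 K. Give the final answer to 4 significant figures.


k = Q*L / (A*dT)
L = 0.05 m, A = 3.7e-03 m^2
k = 44 * 0.05 / (3.7e-03 * 156)
k = 3.812 W/(m*K)


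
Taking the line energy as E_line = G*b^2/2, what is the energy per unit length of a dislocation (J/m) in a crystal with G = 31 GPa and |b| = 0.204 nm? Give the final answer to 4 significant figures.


E = G*b^2/2
b = 0.204 nm = 2.04e-10 m
G = 31 GPa = 3.1e+10 Pa
E = 0.5 * 3.1e+10 * (2.04e-10)^2
E = 6.45e-10 J/m


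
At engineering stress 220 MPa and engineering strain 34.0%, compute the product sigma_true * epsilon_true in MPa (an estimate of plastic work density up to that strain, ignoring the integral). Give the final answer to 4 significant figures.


sigma_true = sigma_eng * (1 + epsilon_eng)
sigma_true = 220 * (1 + 0.34) = 294.8 MPa
epsilon_true = ln(1 + epsilon_eng)
epsilon_true = ln(1 + 0.34) = 0.29267
sigma_true * epsilon_true = 294.8 * 0.29267 = 86.28 MPa


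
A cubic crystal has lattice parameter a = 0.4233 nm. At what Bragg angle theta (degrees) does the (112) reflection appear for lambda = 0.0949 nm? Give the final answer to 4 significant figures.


d = a / sqrt(h^2+k^2+l^2)
d = 0.4233 / sqrt(6) = 0.172812 nm
lambda = 2*d*sin(theta)  =>  sin(theta) = lambda / (2*d)
sin(theta) = 0.0949 / (2 * 0.172812) = 0.274577
theta = 15.94 deg


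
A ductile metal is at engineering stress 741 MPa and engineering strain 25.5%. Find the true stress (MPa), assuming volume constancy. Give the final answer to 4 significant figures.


sigma_true = sigma_eng * (1 + epsilon_eng)
sigma_true = 741 * (1 + 0.255)
sigma_true = 930 MPa


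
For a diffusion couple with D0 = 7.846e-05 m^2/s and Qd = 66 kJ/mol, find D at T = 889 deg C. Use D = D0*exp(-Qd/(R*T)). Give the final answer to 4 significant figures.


D = D0 * exp(-Qd / (R*T))
T = 1162.15 K
D = 7.846e-05 * exp(-66e3 / (8.314 * 1162.15))
D = 8.474e-08 m^2/s


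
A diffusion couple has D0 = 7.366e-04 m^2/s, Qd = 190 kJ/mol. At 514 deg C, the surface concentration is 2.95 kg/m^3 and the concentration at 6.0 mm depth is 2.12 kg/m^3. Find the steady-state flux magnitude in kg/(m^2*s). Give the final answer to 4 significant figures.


Step 1: D = D0 * exp(-Qd/(R*T))
T = 514 + 273.15 = 787.15 K
D = 7.366e-04 * exp(-190e3 / (8.314 * 787.15)) = 1.81355e-16 m^2/s
Step 2: J = D * (C1 - C2) / dx
J = 1.81355e-16 * (2.95 - 2.12) / 6e-03
J = 2.509e-14 kg/(m^2*s)


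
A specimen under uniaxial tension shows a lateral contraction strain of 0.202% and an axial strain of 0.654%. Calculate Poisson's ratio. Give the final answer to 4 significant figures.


nu = -epsilon_lat / epsilon_axial
Lateral strain is contraction (negative), so using magnitudes:
nu = 0.202 / 0.654
nu = 0.3089


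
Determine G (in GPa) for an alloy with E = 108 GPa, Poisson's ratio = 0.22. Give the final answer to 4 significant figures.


G = E / (2*(1+nu))
G = 108 / (2*(1+0.22))
G = 44.26 GPa


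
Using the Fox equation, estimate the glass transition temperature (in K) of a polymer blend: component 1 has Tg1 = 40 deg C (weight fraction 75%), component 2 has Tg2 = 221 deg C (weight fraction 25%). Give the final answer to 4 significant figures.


1/Tg = w1/Tg1 + w2/Tg2 (in Kelvin)
Tg1 = 313.15 K, Tg2 = 494.15 K
1/Tg = 0.75/313.15 + 0.25/494.15
Tg = 344.7 K


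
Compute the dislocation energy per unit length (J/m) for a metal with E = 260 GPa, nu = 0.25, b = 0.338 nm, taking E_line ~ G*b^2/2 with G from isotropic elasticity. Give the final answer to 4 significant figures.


Step 1: G = E / (2*(1+nu))
G = 260 / (2*(1+0.25)) = 104 GPa = 1.04e+11 Pa
Step 2: E_line = G*b^2/2
b = 0.338 nm = 3.38e-10 m
E_line = 0.5 * 1.04e+11 * (3.38e-10)^2 = 5.941e-09 J/m


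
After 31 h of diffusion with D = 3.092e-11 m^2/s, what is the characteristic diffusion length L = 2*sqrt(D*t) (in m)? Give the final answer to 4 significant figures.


t = 31 hr = 111600 s
Diffusion length = 2*sqrt(D*t)
= 2*sqrt(3.092e-11 * 111600)
= 3.715e-03 m


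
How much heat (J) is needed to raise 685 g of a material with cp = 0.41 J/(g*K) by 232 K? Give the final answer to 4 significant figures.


Q = m * cp * dT
Q = 685 * 0.41 * 232
Q = 65160 J


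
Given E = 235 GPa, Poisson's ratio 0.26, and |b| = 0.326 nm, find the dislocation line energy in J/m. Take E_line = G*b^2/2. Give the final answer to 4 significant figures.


Step 1: G = E / (2*(1+nu))
G = 235 / (2*(1+0.26)) = 93.254 GPa = 9.3254e+10 Pa
Step 2: E_line = G*b^2/2
b = 0.326 nm = 3.26e-10 m
E_line = 0.5 * 9.3254e+10 * (3.26e-10)^2 = 4.955e-09 J/m


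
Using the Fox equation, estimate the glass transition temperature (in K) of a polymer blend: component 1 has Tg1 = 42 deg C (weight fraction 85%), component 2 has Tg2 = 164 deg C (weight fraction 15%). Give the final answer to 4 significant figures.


1/Tg = w1/Tg1 + w2/Tg2 (in Kelvin)
Tg1 = 315.15 K, Tg2 = 437.15 K
1/Tg = 0.85/315.15 + 0.15/437.15
Tg = 328.9 K


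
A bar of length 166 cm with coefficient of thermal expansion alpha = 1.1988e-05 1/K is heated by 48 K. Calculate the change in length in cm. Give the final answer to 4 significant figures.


dL = L0 * alpha * dT
dL = 166 * 1.1988e-05 * 48
dL = 0.09552 cm


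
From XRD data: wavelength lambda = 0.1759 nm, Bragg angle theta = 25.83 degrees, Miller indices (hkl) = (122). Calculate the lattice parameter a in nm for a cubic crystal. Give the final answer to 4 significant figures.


d = lambda / (2*sin(theta))
d = 0.1759 / (2*sin(25.83 deg))
d = 0.201858 nm
a = d * sqrt(h^2+k^2+l^2) = 0.201858 * sqrt(9)
a = 0.6056 nm


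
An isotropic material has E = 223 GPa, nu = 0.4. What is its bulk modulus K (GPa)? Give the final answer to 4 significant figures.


K = E / (3*(1-2*nu))
K = 223 / (3*(1-2*0.4))
K = 371.7 GPa


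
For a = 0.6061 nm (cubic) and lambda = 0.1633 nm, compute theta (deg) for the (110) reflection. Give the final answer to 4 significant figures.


d = a / sqrt(h^2+k^2+l^2)
d = 0.6061 / sqrt(2) = 0.428577 nm
lambda = 2*d*sin(theta)  =>  sin(theta) = lambda / (2*d)
sin(theta) = 0.1633 / (2 * 0.428577) = 0.190514
theta = 10.98 deg


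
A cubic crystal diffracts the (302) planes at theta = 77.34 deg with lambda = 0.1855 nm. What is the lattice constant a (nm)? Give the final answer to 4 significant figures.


d = lambda / (2*sin(theta))
d = 0.1855 / (2*sin(77.34 deg))
d = 0.0950611 nm
a = d * sqrt(h^2+k^2+l^2) = 0.0950611 * sqrt(13)
a = 0.3427 nm


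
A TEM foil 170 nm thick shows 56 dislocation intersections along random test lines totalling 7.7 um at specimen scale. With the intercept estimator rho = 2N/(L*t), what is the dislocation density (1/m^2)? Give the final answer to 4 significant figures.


rho = 2N / (L * t)
L = 7.7 um = 7.7e-06 m, t = 170 nm = 1.7e-07 m
rho = 2 * 56 / (7.7e-06 * 1.7e-07)
rho = 8.556e+13 1/m^2


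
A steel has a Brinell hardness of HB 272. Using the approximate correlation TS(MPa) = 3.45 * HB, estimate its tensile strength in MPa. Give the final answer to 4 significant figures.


TS (MPa) = 3.45 * HB
TS = 3.45 * 272
TS = 938.4 MPa


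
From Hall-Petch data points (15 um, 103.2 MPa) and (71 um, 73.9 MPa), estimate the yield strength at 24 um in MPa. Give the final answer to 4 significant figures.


sigma_y = sigma0 + k / sqrt(d)
1/sqrt(d1) = 1/sqrt(1.5e-05) = 258.199;  1/sqrt(d2) = 118.678
k = (sigma1 - sigma2) / (1/sqrt(d1) - 1/sqrt(d2)) = (103.2 - 73.9) / (258.199 - 118.678) = 0.210005 MPa*m^0.5
sigma0 = sigma1 - k/sqrt(d1) = 103.2 - 0.210005*258.199 = 48.977 MPa
sigma_y(d3) = 48.977 + 0.210005 / sqrt(2.4e-05) = 91.84 MPa


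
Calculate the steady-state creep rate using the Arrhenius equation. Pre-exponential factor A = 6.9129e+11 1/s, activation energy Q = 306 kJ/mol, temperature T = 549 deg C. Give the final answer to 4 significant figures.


rate = A * exp(-Q / (R*T))
T = 549 + 273.15 = 822.15 K
rate = 6.9129e+11 * exp(-306e3 / (8.314 * 822.15))
rate = 2.497e-08 1/s


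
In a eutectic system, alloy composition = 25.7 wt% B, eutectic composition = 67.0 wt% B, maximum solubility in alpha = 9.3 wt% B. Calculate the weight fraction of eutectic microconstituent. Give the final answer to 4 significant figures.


f_primary = (C_e - C0) / (C_e - C_alpha_max)
f_primary = (67.0 - 25.7) / (67.0 - 9.3)
f_primary = 0.715771
f_eutectic = 1 - 0.715771 = 0.2842


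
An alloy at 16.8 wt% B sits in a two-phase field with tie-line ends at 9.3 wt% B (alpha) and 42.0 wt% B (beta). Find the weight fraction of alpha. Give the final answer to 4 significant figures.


f_alpha = (C_beta - C0) / (C_beta - C_alpha)
f_alpha = (42.0 - 16.8) / (42.0 - 9.3)
f_alpha = 0.7706


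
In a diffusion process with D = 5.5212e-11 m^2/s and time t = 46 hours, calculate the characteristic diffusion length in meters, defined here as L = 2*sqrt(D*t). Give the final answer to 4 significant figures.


t = 46 hr = 165600 s
Diffusion length = 2*sqrt(D*t)
= 2*sqrt(5.5212e-11 * 165600)
= 6.048e-03 m


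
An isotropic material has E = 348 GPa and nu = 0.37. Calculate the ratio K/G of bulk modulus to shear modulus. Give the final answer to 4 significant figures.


G = E / (2*(1+nu))
G = 348 / (2*(1+0.37)) = 127.007 GPa
K = E / (3*(1-2*nu))
K = 348 / (3*(1-2*0.37)) = 446.154 GPa
K/G = 446.154 / 127.007 = 3.513


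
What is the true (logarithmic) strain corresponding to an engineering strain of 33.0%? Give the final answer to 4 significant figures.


epsilon_true = ln(1 + epsilon_eng)
epsilon_true = ln(1 + 0.33)
epsilon_true = 0.2852


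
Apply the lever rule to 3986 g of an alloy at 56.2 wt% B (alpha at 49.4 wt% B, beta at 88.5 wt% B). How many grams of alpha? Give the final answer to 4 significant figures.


f_alpha = (C_beta - C0) / (C_beta - C_alpha)
f_alpha = (88.5 - 56.2) / (88.5 - 49.4) = 0.826087
m_alpha = f_alpha * m_total = 0.826087 * 3986 = 3293 g


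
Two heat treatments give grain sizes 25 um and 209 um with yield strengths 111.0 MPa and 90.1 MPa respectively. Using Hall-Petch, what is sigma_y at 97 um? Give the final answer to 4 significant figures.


sigma_y = sigma0 + k / sqrt(d)
1/sqrt(d1) = 1/sqrt(2.5e-05) = 200;  1/sqrt(d2) = 69.1714
k = (sigma1 - sigma2) / (1/sqrt(d1) - 1/sqrt(d2)) = (111.0 - 90.1) / (200 - 69.1714) = 0.159751 MPa*m^0.5
sigma0 = sigma1 - k/sqrt(d1) = 111.0 - 0.159751*200 = 79.0498 MPa
sigma_y(d3) = 79.0498 + 0.159751 / sqrt(9.7e-05) = 95.27 MPa


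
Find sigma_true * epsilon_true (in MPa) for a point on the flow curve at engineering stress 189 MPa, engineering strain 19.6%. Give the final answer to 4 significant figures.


sigma_true = sigma_eng * (1 + epsilon_eng)
sigma_true = 189 * (1 + 0.196) = 226.044 MPa
epsilon_true = ln(1 + epsilon_eng)
epsilon_true = ln(1 + 0.196) = 0.178983
sigma_true * epsilon_true = 226.044 * 0.178983 = 40.46 MPa


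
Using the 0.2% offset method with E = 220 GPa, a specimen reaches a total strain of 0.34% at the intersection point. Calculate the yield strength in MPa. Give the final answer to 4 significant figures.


Offset strain = 0.002
Elastic strain at yield = total_strain - offset = 3.4e-03 - 0.002 = 1.4e-03
sigma_y = E * elastic_strain = 220000 * 1.4e-03
sigma_y = 308 MPa


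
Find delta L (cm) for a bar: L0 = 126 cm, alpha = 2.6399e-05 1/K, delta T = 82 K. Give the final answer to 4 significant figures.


dL = L0 * alpha * dT
dL = 126 * 2.6399e-05 * 82
dL = 0.2728 cm


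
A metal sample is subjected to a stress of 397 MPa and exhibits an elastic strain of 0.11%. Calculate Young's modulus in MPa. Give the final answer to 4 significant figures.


E = sigma / epsilon
epsilon = 0.11% = 1.1e-03
E = 397 / 1.1e-03
E = 360900 MPa


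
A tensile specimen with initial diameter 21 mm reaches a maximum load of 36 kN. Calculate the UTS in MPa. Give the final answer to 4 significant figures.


A0 = pi*(d/2)^2 = pi*(21/2)^2 = 346.361 mm^2
UTS = F_max / A0 = 36*1000 / 346.361
UTS = 103.9 MPa


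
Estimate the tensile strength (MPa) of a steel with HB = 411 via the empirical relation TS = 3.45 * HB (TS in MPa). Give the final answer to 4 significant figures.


TS (MPa) = 3.45 * HB
TS = 3.45 * 411
TS = 1418 MPa


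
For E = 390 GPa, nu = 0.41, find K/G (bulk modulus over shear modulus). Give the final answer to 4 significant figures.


G = E / (2*(1+nu))
G = 390 / (2*(1+0.41)) = 138.298 GPa
K = E / (3*(1-2*nu))
K = 390 / (3*(1-2*0.41)) = 722.222 GPa
K/G = 722.222 / 138.298 = 5.222


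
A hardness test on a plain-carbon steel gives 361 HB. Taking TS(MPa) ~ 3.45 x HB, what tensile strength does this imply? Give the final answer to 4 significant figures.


TS (MPa) = 3.45 * HB
TS = 3.45 * 361
TS = 1245 MPa


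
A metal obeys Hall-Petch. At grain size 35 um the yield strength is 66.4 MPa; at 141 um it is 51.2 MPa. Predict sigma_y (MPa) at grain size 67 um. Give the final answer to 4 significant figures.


sigma_y = sigma0 + k / sqrt(d)
1/sqrt(d1) = 1/sqrt(3.5e-05) = 169.031;  1/sqrt(d2) = 84.2152
k = (sigma1 - sigma2) / (1/sqrt(d1) - 1/sqrt(d2)) = (66.4 - 51.2) / (169.031 - 84.2152) = 0.179212 MPa*m^0.5
sigma0 = sigma1 - k/sqrt(d1) = 66.4 - 0.179212*169.031 = 36.1076 MPa
sigma_y(d3) = 36.1076 + 0.179212 / sqrt(6.7e-05) = 58 MPa


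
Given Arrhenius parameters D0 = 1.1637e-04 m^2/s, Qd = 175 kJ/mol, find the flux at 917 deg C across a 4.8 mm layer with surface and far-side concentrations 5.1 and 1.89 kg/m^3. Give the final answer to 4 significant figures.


Step 1: D = D0 * exp(-Qd/(R*T))
T = 917 + 273.15 = 1190.15 K
D = 1.1637e-04 * exp(-175e3 / (8.314 * 1190.15)) = 2.42643e-12 m^2/s
Step 2: J = D * (C1 - C2) / dx
J = 2.42643e-12 * (5.1 - 1.89) / 4.8e-03
J = 1.623e-09 kg/(m^2*s)


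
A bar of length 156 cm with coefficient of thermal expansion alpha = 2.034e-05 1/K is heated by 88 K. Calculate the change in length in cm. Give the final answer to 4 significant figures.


dL = L0 * alpha * dT
dL = 156 * 2.034e-05 * 88
dL = 0.2792 cm


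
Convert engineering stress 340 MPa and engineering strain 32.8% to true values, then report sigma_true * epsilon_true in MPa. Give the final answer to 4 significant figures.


sigma_true = sigma_eng * (1 + epsilon_eng)
sigma_true = 340 * (1 + 0.328) = 451.52 MPa
epsilon_true = ln(1 + epsilon_eng)
epsilon_true = ln(1 + 0.328) = 0.283674
sigma_true * epsilon_true = 451.52 * 0.283674 = 128.1 MPa


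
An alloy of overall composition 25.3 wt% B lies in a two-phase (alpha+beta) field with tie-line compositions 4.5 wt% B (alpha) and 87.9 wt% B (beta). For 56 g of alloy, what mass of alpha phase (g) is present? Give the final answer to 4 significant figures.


f_alpha = (C_beta - C0) / (C_beta - C_alpha)
f_alpha = (87.9 - 25.3) / (87.9 - 4.5) = 0.7506
m_alpha = f_alpha * m_total = 0.7506 * 56 = 42.03 g


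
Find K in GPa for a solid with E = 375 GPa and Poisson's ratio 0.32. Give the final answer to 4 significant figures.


K = E / (3*(1-2*nu))
K = 375 / (3*(1-2*0.32))
K = 347.2 GPa


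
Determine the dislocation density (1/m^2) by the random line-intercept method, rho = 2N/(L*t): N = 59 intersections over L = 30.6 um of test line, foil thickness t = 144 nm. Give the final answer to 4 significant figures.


rho = 2N / (L * t)
L = 30.6 um = 3.06e-05 m, t = 144 nm = 1.44e-07 m
rho = 2 * 59 / (3.06e-05 * 1.44e-07)
rho = 2.678e+13 1/m^2


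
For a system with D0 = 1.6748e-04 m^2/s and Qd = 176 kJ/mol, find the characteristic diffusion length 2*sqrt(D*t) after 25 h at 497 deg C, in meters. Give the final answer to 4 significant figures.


Step 1: D = D0 * exp(-Qd/(R*T))
T = 770.15 K
D = 1.6748e-04 * exp(-176e3 / (8.314 * 770.15)) = 1.93424e-16 m^2/s
Step 2: L = 2*sqrt(D*t)
t = 25 h = 90000 s
L = 2*sqrt(1.93424e-16 * 90000) = 8.345e-06 m


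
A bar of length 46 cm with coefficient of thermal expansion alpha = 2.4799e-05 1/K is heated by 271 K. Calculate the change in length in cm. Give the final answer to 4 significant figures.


dL = L0 * alpha * dT
dL = 46 * 2.4799e-05 * 271
dL = 0.3091 cm


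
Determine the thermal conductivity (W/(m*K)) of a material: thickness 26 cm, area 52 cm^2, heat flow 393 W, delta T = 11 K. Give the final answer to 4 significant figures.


k = Q*L / (A*dT)
L = 0.26 m, A = 5.2e-03 m^2
k = 393 * 0.26 / (5.2e-03 * 11)
k = 1786 W/(m*K)


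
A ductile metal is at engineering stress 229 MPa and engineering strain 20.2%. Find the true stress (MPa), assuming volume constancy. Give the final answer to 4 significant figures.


sigma_true = sigma_eng * (1 + epsilon_eng)
sigma_true = 229 * (1 + 0.202)
sigma_true = 275.3 MPa


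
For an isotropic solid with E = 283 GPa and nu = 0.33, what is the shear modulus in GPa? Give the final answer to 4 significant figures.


G = E / (2*(1+nu))
G = 283 / (2*(1+0.33))
G = 106.4 GPa


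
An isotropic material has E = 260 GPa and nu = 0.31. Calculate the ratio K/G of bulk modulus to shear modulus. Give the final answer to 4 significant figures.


G = E / (2*(1+nu))
G = 260 / (2*(1+0.31)) = 99.2366 GPa
K = E / (3*(1-2*nu))
K = 260 / (3*(1-2*0.31)) = 228.07 GPa
K/G = 228.07 / 99.2366 = 2.298


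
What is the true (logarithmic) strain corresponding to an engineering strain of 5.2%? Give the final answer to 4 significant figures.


epsilon_true = ln(1 + epsilon_eng)
epsilon_true = ln(1 + 0.052)
epsilon_true = 0.05069


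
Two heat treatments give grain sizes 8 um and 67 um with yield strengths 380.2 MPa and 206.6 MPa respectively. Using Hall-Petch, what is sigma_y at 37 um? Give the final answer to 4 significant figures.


sigma_y = sigma0 + k / sqrt(d)
1/sqrt(d1) = 1/sqrt(8e-06) = 353.553;  1/sqrt(d2) = 122.169
k = (sigma1 - sigma2) / (1/sqrt(d1) - 1/sqrt(d2)) = (380.2 - 206.6) / (353.553 - 122.169) = 0.750268 MPa*m^0.5
sigma0 = sigma1 - k/sqrt(d1) = 380.2 - 0.750268*353.553 = 114.94 MPa
sigma_y(d3) = 114.94 + 0.750268 / sqrt(3.7e-05) = 238.3 MPa


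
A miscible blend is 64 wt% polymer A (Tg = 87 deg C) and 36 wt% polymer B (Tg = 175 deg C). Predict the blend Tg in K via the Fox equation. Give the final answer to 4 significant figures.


1/Tg = w1/Tg1 + w2/Tg2 (in Kelvin)
Tg1 = 360.15 K, Tg2 = 448.15 K
1/Tg = 0.64/360.15 + 0.36/448.15
Tg = 387.5 K


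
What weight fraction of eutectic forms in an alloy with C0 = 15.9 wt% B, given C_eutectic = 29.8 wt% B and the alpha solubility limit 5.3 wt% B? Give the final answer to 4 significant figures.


f_primary = (C_e - C0) / (C_e - C_alpha_max)
f_primary = (29.8 - 15.9) / (29.8 - 5.3)
f_primary = 0.567347
f_eutectic = 1 - 0.567347 = 0.4327


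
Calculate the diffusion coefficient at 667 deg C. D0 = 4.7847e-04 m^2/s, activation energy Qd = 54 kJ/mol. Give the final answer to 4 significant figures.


D = D0 * exp(-Qd / (R*T))
T = 940.15 K
D = 4.7847e-04 * exp(-54e3 / (8.314 * 940.15))
D = 4.781e-07 m^2/s


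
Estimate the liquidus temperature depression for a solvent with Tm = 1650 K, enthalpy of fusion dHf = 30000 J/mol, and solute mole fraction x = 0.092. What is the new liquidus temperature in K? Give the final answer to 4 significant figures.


dT = R*Tm^2*x / dHf
dT = 8.314 * 1650^2 * 0.092 / 30000
dT = 69.4136 K
T_new = 1650 - 69.4136 = 1581 K


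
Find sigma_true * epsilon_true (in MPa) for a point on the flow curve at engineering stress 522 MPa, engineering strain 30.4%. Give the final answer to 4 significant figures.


sigma_true = sigma_eng * (1 + epsilon_eng)
sigma_true = 522 * (1 + 0.304) = 680.688 MPa
epsilon_true = ln(1 + epsilon_eng)
epsilon_true = ln(1 + 0.304) = 0.265436
sigma_true * epsilon_true = 680.688 * 0.265436 = 180.7 MPa


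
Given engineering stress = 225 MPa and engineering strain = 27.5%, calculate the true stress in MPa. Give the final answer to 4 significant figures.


sigma_true = sigma_eng * (1 + epsilon_eng)
sigma_true = 225 * (1 + 0.275)
sigma_true = 286.9 MPa


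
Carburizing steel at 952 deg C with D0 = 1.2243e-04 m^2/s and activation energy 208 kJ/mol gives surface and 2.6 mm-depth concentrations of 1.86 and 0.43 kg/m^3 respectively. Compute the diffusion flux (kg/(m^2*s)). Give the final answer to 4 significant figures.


Step 1: D = D0 * exp(-Qd/(R*T))
T = 952 + 273.15 = 1225.15 K
D = 1.2243e-04 * exp(-208e3 / (8.314 * 1225.15)) = 1.65739e-13 m^2/s
Step 2: J = D * (C1 - C2) / dx
J = 1.65739e-13 * (1.86 - 0.43) / 2.6e-03
J = 9.116e-11 kg/(m^2*s)


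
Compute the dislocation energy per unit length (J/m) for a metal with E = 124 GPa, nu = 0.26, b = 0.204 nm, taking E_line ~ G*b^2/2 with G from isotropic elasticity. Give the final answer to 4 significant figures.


Step 1: G = E / (2*(1+nu))
G = 124 / (2*(1+0.26)) = 49.2063 GPa = 4.92063e+10 Pa
Step 2: E_line = G*b^2/2
b = 0.204 nm = 2.04e-10 m
E_line = 0.5 * 4.92063e+10 * (2.04e-10)^2 = 1.024e-09 J/m


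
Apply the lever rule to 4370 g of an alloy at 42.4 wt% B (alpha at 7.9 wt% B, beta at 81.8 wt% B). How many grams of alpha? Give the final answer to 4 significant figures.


f_alpha = (C_beta - C0) / (C_beta - C_alpha)
f_alpha = (81.8 - 42.4) / (81.8 - 7.9) = 0.533153
m_alpha = f_alpha * m_total = 0.533153 * 4370 = 2330 g


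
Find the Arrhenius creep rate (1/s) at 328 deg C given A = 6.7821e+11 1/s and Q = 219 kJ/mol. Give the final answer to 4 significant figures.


rate = A * exp(-Q / (R*T))
T = 328 + 273.15 = 601.15 K
rate = 6.7821e+11 * exp(-219e3 / (8.314 * 601.15))
rate = 6.331e-08 1/s


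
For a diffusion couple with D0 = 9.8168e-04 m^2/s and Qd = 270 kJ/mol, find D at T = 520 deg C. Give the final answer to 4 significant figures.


D = D0 * exp(-Qd / (R*T))
T = 793.15 K
D = 9.8168e-04 * exp(-270e3 / (8.314 * 793.15))
D = 1.621e-21 m^2/s


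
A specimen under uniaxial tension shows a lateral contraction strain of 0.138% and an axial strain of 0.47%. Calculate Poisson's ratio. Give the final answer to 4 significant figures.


nu = -epsilon_lat / epsilon_axial
Lateral strain is contraction (negative), so using magnitudes:
nu = 0.138 / 0.47
nu = 0.2936


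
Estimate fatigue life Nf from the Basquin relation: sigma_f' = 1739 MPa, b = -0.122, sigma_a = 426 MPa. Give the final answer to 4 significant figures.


sigma_a = sigma_f' * (2*Nf)^b
2*Nf = (sigma_a / sigma_f')^(1/b)
2*Nf = (426 / 1739)^(1/-0.122)
2*Nf = 101694
Nf = 50850 cycles


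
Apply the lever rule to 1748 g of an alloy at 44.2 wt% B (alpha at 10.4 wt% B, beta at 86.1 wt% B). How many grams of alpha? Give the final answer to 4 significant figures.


f_alpha = (C_beta - C0) / (C_beta - C_alpha)
f_alpha = (86.1 - 44.2) / (86.1 - 10.4) = 0.553501
m_alpha = f_alpha * m_total = 0.553501 * 1748 = 967.5 g


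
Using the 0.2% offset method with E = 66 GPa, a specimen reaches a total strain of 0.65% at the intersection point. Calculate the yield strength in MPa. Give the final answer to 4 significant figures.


Offset strain = 0.002
Elastic strain at yield = total_strain - offset = 6.5e-03 - 0.002 = 4.5e-03
sigma_y = E * elastic_strain = 66000 * 4.5e-03
sigma_y = 297 MPa


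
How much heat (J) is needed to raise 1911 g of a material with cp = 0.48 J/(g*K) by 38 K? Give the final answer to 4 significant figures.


Q = m * cp * dT
Q = 1911 * 0.48 * 38
Q = 34860 J


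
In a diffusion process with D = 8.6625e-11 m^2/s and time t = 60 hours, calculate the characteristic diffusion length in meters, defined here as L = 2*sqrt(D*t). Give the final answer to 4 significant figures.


t = 60 hr = 216000 s
Diffusion length = 2*sqrt(D*t)
= 2*sqrt(8.6625e-11 * 216000)
= 8.651e-03 m


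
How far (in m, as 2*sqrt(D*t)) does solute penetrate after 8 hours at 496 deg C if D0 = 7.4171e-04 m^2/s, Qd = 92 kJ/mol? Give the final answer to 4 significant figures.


Step 1: D = D0 * exp(-Qd/(R*T))
T = 769.15 K
D = 7.4171e-04 * exp(-92e3 / (8.314 * 769.15)) = 4.1888e-10 m^2/s
Step 2: L = 2*sqrt(D*t)
t = 8 h = 28800 s
L = 2*sqrt(4.1888e-10 * 28800) = 6.947e-03 m
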